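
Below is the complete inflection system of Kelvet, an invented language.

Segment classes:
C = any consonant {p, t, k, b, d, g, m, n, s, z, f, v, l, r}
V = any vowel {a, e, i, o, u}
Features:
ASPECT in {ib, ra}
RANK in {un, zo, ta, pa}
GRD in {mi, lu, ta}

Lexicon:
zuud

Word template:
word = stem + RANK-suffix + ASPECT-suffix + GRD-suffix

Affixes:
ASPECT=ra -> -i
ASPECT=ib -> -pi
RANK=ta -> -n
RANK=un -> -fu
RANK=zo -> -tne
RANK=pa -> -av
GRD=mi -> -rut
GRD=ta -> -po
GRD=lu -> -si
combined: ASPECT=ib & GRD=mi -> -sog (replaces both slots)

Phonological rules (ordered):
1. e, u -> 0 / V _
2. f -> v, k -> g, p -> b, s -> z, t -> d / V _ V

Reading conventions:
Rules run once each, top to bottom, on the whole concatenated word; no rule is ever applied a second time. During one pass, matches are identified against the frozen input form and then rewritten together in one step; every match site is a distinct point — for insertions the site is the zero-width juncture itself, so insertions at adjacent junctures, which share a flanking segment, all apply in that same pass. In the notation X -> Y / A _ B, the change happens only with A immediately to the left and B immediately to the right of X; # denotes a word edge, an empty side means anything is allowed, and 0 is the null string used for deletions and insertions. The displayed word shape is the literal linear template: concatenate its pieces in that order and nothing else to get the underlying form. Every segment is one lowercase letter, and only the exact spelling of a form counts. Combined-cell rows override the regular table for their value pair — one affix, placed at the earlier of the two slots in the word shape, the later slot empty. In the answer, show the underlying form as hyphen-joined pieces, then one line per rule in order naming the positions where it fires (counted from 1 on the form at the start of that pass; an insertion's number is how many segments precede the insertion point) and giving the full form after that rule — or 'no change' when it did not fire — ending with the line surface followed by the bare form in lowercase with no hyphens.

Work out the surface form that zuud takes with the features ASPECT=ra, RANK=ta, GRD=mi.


underlying: zuud-n-i-rut
1. e, u -> 0 / V _: fires at position(s) 3: zudnirut
2. f -> v, k -> g, p -> b, s -> z, t -> d / V _ V: no change
surface: zudnirut


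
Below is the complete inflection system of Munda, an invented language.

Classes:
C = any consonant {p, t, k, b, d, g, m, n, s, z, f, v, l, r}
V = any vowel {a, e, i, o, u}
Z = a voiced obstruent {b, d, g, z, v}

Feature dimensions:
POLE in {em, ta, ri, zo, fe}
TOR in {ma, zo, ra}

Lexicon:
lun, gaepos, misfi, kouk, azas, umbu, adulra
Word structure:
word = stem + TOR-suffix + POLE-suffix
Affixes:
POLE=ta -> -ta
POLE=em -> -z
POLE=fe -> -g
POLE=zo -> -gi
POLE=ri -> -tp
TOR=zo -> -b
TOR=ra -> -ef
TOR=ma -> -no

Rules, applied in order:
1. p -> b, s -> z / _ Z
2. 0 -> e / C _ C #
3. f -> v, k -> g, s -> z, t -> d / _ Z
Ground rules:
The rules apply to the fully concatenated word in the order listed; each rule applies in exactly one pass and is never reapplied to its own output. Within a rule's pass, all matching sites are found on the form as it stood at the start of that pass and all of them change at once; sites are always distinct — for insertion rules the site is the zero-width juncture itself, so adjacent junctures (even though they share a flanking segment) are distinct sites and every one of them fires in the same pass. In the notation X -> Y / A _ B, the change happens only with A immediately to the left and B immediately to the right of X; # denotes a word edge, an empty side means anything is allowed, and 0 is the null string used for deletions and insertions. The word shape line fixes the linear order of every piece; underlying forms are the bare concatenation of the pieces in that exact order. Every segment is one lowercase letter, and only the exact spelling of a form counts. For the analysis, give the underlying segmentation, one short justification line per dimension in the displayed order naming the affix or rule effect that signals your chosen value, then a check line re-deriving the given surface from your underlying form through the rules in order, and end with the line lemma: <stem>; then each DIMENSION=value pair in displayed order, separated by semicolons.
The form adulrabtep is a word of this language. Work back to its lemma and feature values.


underlying: adulra-b-tp
POLE=ri - signalled by the affix -tp
TOR=zo - signalled by the affix -b
check: adulrabtp -> adulrabtp -> adulrabtep -> adulrabtep
lemma: adulra; POLE=ri; TOR=zo


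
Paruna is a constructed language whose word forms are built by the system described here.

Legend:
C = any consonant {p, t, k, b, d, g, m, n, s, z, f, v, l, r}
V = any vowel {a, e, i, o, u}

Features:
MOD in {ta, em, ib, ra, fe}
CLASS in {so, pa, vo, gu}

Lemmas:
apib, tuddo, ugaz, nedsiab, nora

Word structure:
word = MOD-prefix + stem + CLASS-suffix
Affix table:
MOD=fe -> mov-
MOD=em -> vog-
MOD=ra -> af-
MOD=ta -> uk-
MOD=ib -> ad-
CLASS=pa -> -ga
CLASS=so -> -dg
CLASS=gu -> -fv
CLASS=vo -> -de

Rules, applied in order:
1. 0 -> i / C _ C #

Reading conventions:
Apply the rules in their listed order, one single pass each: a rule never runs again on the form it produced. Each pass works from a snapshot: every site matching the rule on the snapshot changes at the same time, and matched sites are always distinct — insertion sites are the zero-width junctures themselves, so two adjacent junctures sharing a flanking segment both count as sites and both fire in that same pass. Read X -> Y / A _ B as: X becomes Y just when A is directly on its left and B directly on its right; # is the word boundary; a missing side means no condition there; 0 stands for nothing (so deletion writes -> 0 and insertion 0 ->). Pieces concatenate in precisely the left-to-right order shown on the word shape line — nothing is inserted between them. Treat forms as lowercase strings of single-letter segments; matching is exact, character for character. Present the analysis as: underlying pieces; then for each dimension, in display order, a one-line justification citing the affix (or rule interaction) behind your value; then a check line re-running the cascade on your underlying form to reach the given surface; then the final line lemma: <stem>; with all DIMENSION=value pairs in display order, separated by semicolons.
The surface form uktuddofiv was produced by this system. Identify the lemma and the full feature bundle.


underlying: uk-tuddo-fv
MOD=ta - signalled by the affix uk-
CLASS=gu - signalled by the affix -fv
check: uktuddofv -> uktuddofiv
lemma: tuddo; MOD=ta; CLASS=gu


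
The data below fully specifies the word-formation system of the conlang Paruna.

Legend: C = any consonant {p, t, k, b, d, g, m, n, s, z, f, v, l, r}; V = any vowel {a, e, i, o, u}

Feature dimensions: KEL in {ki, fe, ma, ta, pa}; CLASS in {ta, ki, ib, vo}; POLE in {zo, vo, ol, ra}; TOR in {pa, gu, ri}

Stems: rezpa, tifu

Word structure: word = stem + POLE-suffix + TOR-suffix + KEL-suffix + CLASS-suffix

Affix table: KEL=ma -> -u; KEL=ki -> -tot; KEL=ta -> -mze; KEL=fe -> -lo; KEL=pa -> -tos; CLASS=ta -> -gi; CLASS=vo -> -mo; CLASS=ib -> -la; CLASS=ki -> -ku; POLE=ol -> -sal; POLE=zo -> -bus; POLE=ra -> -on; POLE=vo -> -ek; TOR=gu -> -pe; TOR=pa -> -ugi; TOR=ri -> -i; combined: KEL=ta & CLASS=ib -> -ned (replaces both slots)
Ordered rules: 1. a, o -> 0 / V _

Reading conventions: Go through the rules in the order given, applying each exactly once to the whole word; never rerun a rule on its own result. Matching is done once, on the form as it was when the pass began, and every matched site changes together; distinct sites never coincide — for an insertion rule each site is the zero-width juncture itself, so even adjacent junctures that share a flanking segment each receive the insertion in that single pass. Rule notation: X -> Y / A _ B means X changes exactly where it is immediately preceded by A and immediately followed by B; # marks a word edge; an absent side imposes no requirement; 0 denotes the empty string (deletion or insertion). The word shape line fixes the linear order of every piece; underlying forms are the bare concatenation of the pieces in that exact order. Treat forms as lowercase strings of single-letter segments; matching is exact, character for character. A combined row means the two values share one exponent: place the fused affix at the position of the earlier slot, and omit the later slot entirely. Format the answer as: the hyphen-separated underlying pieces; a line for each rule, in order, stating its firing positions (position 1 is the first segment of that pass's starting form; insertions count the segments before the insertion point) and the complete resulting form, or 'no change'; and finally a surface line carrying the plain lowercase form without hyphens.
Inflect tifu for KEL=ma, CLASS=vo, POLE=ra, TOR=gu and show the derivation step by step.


underlying: tifu-on-pe-u-mo
1. a, o -> 0 / V _: fires at position(s) 5: tifunpeumo
surface: tifunpeumo


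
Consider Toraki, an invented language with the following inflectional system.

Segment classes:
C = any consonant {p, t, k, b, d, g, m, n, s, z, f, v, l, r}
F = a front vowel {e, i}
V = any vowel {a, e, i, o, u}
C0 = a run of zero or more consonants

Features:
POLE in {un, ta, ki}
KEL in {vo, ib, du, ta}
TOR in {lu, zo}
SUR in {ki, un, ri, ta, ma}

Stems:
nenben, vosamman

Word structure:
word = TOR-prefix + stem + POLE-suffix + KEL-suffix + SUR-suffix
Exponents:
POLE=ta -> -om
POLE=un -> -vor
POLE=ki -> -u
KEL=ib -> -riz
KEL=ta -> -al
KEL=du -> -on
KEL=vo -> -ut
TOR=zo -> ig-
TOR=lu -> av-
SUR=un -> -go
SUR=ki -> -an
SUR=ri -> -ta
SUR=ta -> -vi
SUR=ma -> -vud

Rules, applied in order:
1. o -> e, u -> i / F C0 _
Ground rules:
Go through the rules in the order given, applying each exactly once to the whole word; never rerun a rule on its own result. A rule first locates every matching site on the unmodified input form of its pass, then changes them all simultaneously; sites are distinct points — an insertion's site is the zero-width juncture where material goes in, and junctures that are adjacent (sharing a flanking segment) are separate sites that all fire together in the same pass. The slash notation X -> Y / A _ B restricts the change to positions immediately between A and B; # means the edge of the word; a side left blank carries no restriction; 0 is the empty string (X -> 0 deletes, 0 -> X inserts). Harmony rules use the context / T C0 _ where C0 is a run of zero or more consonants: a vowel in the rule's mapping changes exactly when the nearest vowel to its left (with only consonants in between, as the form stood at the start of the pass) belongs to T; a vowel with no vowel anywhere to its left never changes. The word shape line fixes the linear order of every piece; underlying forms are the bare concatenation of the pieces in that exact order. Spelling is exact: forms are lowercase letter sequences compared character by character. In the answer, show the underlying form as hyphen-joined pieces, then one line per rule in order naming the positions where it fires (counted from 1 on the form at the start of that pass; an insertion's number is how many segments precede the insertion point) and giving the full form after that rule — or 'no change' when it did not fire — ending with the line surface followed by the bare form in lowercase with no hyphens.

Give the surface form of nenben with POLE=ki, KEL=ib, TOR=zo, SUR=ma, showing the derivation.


underlying: ig-nenben-u-riz-vud
1. o -> e, u -> i / F C0 _: fires at position(s) 9, 14: ignenbenirizvid
surface: ignenbenirizvid


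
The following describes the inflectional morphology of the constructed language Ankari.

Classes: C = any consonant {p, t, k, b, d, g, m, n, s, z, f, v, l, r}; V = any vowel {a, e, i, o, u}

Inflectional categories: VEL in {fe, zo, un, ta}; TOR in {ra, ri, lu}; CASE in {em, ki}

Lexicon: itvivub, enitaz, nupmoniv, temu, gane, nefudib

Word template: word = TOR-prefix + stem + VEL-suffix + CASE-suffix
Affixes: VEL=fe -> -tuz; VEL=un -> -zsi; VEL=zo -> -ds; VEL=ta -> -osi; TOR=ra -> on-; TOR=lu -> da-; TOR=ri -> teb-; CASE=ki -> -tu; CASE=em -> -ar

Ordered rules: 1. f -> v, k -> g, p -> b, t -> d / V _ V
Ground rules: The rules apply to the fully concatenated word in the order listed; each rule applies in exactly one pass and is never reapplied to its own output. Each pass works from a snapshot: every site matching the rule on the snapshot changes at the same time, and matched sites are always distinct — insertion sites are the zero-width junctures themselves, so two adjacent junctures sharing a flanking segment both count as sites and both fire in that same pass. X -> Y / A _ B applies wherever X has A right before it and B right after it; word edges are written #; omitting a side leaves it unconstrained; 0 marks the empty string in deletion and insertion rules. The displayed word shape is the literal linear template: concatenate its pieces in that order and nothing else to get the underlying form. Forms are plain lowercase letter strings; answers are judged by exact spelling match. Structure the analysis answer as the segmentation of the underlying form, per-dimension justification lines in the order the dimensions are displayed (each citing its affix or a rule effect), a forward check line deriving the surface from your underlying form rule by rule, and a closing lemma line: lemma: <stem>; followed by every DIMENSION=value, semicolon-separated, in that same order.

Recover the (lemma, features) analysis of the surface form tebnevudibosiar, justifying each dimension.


underlying: teb-nefudib-osi-ar
VEL=ta - signalled by the affix -osi
TOR=ri - signalled by the affix teb-
CASE=em - signalled by the affix -ar
check: tebnefudibosiar -> tebnevudibosiar
lemma: nefudib; VEL=ta; TOR=ri; CASE=em


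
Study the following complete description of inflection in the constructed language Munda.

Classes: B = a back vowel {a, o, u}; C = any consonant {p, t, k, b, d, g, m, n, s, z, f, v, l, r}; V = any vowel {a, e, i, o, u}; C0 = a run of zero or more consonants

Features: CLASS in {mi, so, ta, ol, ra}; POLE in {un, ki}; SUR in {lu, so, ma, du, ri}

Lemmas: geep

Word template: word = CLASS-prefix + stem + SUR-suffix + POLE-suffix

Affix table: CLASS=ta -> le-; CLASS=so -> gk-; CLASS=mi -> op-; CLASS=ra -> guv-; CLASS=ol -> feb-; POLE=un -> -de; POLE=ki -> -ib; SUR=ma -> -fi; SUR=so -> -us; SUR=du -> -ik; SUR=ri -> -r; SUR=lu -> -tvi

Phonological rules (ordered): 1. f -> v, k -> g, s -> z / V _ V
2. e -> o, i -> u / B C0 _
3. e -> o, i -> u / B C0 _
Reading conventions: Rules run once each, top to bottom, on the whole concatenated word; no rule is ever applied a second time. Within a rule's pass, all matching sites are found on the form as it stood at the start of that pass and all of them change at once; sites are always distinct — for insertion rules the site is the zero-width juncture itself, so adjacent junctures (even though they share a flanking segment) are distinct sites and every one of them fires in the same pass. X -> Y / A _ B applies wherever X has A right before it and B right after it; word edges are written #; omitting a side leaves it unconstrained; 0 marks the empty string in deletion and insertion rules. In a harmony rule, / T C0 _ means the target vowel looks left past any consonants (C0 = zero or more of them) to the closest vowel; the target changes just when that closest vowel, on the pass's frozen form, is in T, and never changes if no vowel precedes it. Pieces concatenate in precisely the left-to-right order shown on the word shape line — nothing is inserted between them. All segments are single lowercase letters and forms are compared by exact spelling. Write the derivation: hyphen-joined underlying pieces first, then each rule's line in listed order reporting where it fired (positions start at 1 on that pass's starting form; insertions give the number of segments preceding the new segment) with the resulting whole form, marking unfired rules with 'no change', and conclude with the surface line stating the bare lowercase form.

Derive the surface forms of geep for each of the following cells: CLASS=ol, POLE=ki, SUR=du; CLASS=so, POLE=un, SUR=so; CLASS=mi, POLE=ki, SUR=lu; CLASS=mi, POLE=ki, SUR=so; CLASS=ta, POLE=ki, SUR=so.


cell CLASS=ol, POLE=ki, SUR=du:
underlying: feb-geep-ik-ib
1. f -> v, k -> g, s -> z / V _ V: fires at position(s) 9: febgeepigib
2. e -> o, i -> u / B C0 _: no change
3. e -> o, i -> u / B C0 _: no change
surface: febgeepigib

cell CLASS=so, POLE=un, SUR=so:
underlying: gk-geep-us-de
1. f -> v, k -> g, s -> z / V _ V: no change
2. e -> o, i -> u / B C0 _: fires at position(s) 10: gkgeepusdo
3. e -> o, i -> u / B C0 _: no change
surface: gkgeepusdo

cell CLASS=mi, POLE=ki, SUR=lu:
underlying: op-geep-tvi-ib
1. f -> v, k -> g, s -> z / V _ V: no change
2. e -> o, i -> u / B C0 _: fires at position(s) 4: opgoeptviib
3. e -> o, i -> u / B C0 _: fires at position(s) 5: opgooptviib
surface: opgooptviib

cell CLASS=mi, POLE=ki, SUR=so:
underlying: op-geep-us-ib
1. f -> v, k -> g, s -> z / V _ V: fires at position(s) 8: opgeepuzib
2. e -> o, i -> u / B C0 _: fires at position(s) 4, 9: opgoepuzub
3. e -> o, i -> u / B C0 _: fires at position(s) 5: opgoopuzub
surface: opgoopuzub

cell CLASS=ta, POLE=ki, SUR=so:
underlying: le-geep-us-ib
1. f -> v, k -> g, s -> z / V _ V: fires at position(s) 8: legeepuzib
2. e -> o, i -> u / B C0 _: fires at position(s) 9: legeepuzub
3. e -> o, i -> u / B C0 _: no change
surface: legeepuzub


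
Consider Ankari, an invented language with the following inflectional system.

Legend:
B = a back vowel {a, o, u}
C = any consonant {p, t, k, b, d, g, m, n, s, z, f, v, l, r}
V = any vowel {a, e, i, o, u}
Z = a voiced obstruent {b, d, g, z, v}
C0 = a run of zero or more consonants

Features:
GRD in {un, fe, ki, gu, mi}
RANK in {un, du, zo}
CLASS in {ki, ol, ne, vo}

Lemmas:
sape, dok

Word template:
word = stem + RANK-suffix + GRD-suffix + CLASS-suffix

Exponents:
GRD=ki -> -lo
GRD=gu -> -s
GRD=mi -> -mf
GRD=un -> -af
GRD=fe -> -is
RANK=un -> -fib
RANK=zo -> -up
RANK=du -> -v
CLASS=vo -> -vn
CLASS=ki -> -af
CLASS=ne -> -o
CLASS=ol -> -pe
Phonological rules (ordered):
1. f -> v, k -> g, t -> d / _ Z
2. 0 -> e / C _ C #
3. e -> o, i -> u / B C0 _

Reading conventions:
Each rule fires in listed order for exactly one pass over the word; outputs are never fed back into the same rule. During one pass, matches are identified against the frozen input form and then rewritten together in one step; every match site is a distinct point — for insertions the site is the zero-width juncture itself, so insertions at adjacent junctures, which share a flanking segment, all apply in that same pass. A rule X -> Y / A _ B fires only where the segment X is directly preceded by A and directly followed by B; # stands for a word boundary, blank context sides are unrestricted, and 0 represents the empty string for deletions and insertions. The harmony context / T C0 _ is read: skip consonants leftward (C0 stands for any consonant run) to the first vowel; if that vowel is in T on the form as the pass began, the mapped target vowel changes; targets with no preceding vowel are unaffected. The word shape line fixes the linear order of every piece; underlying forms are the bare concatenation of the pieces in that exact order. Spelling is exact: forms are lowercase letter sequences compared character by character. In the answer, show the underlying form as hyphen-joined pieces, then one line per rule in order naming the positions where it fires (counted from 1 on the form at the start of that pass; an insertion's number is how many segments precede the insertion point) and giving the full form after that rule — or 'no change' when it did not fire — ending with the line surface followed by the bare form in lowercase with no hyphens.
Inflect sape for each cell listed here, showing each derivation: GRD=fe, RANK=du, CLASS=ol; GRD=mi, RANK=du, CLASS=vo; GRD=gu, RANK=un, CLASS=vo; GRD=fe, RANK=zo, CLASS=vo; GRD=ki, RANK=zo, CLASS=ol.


cell GRD=fe, RANK=du, CLASS=ol:
underlying: sape-v-is-pe
1. f -> v, k -> g, t -> d / _ Z: no change
2. 0 -> e / C _ C #: no change
3. e -> o, i -> u / B C0 _: fires at position(s) 4: sapovispe
surface: sapovispe

cell GRD=mi, RANK=du, CLASS=vo:
underlying: sape-v-mf-vn
1. f -> v, k -> g, t -> d / _ Z: fires at position(s) 7: sapevmvvn
2. 0 -> e / C _ C #: inserts after position(s) 8: sapevmvven
3. e -> o, i -> u / B C0 _: fires at position(s) 4: sapovmvven
surface: sapovmvven

cell GRD=gu, RANK=un, CLASS=vo:
underlying: sape-fib-s-vn
1. f -> v, k -> g, t -> d / _ Z: no change
2. 0 -> e / C _ C #: inserts after position(s) 9: sapefibsven
3. e -> o, i -> u / B C0 _: fires at position(s) 4: sapofibsven
surface: sapofibsven

cell GRD=fe, RANK=zo, CLASS=vo:
underlying: sape-up-is-vn
1. f -> v, k -> g, t -> d / _ Z: no change
2. 0 -> e / C _ C #: inserts after position(s) 9: sapeupisven
3. e -> o, i -> u / B C0 _: fires at position(s) 4, 7: sapoupusven
surface: sapoupusven

cell GRD=ki, RANK=zo, CLASS=ol:
underlying: sape-up-lo-pe
1. f -> v, k -> g, t -> d / _ Z: no change
2. 0 -> e / C _ C #: no change
3. e -> o, i -> u / B C0 _: fires at position(s) 4, 10: sapouplopo
surface: sapouplopo


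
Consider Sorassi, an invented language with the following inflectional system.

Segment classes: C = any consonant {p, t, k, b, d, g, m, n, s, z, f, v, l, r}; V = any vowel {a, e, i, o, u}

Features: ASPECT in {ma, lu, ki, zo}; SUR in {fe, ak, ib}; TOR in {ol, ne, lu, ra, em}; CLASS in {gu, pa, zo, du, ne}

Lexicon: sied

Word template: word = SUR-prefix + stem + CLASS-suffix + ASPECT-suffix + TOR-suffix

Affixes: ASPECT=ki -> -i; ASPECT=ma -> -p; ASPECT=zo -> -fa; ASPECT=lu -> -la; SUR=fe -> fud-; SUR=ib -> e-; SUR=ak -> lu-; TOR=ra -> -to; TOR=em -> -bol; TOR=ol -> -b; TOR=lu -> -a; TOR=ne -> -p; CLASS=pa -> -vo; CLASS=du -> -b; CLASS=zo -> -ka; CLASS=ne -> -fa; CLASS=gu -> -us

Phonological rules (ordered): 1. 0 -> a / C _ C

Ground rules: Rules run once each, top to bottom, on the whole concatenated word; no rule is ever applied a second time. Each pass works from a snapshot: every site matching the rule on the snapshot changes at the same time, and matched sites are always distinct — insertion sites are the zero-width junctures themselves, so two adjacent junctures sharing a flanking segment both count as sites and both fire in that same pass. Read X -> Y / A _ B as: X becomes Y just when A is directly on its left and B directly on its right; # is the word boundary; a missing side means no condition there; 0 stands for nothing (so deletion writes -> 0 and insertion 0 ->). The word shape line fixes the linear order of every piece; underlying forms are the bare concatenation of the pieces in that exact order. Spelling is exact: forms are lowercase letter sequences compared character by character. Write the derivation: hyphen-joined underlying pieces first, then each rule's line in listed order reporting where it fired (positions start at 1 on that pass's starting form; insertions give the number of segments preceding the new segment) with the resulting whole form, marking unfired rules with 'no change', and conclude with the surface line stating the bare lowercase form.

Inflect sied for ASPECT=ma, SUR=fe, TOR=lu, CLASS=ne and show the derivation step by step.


underlying: fud-sied-fa-p-a
1. 0 -> a / C _ C: inserts after position(s) 3, 7: fudasiedafapa
surface: fudasiedafapa


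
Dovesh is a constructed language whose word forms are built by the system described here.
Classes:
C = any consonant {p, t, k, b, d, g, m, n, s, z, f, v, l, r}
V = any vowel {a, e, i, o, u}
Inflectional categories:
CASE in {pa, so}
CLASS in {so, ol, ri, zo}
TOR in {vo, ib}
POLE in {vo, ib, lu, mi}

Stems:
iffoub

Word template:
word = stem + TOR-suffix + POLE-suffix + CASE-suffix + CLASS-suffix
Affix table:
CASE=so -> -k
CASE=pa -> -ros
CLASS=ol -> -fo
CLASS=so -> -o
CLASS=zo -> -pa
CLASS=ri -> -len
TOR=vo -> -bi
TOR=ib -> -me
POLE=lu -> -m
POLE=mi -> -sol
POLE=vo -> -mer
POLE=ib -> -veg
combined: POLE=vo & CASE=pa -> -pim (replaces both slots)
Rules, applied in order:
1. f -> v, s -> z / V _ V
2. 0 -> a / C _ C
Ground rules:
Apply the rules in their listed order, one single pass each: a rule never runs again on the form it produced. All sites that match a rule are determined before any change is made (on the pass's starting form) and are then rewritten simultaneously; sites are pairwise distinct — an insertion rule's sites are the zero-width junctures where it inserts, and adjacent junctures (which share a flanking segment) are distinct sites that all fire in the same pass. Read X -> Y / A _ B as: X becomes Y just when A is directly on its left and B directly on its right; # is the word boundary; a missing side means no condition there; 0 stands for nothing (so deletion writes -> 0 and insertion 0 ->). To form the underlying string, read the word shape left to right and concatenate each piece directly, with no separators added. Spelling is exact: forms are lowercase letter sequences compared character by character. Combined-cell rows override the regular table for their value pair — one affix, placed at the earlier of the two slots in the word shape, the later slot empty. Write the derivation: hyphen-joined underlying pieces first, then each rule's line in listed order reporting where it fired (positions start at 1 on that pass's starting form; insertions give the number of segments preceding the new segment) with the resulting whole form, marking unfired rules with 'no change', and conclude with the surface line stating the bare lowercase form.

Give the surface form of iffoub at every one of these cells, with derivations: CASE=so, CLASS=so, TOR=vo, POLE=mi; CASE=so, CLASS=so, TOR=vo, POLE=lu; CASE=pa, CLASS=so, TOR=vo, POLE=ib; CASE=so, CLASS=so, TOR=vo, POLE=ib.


cell CASE=so, CLASS=so, TOR=vo, POLE=mi:
underlying: iffoub-bi-sol-k-o
1. f -> v, s -> z / V _ V: fires at position(s) 9: iffoubbizolko
2. 0 -> a / C _ C: inserts after position(s) 2, 6, 11: ifafoubabizolako
surface: ifafoubabizolako

cell CASE=so, CLASS=so, TOR=vo, POLE=lu:
underlying: iffoub-bi-m-k-o
1. f -> v, s -> z / V _ V: no change
2. 0 -> a / C _ C: inserts after position(s) 2, 6, 9: ifafoubabimako
surface: ifafoubabimako

cell CASE=pa, CLASS=so, TOR=vo, POLE=ib:
underlying: iffoub-bi-veg-ros-o
1. f -> v, s -> z / V _ V: fires at position(s) 14: iffoubbivegrozo
2. 0 -> a / C _ C: inserts after position(s) 2, 6, 11: ifafoubabivegarozo
surface: ifafoubabivegarozo

cell CASE=so, CLASS=so, TOR=vo, POLE=ib:
underlying: iffoub-bi-veg-k-o
1. f -> v, s -> z / V _ V: no change
2. 0 -> a / C _ C: inserts after position(s) 2, 6, 11: ifafoubabivegako
surface: ifafoubabivegako


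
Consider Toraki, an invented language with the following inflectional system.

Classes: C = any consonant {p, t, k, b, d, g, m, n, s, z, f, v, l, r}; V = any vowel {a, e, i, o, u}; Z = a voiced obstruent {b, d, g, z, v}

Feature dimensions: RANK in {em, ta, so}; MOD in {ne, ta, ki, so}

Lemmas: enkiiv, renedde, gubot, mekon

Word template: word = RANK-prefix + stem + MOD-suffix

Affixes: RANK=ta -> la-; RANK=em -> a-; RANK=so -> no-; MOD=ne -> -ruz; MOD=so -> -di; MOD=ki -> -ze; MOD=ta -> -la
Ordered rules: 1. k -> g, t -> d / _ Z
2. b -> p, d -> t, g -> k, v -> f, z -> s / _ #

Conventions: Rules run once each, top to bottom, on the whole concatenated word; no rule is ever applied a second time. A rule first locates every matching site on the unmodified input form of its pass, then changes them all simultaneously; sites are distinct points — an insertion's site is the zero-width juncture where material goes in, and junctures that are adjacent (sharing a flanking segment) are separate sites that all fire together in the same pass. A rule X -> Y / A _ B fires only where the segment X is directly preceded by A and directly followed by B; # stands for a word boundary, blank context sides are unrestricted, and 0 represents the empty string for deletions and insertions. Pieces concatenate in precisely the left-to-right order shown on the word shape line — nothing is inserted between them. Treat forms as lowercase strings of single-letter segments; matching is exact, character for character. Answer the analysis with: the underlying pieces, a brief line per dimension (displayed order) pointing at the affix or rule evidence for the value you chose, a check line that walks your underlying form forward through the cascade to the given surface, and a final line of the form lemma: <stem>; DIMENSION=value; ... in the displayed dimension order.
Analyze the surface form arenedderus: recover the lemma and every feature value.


underlying: a-renedde-ruz
RANK=em - signalled by the affix a-
MOD=ne - signalled by the affix -ruz
check: arenedderuz -> arenedderuz -> arenedderus
lemma: renedde; RANK=em; MOD=ne


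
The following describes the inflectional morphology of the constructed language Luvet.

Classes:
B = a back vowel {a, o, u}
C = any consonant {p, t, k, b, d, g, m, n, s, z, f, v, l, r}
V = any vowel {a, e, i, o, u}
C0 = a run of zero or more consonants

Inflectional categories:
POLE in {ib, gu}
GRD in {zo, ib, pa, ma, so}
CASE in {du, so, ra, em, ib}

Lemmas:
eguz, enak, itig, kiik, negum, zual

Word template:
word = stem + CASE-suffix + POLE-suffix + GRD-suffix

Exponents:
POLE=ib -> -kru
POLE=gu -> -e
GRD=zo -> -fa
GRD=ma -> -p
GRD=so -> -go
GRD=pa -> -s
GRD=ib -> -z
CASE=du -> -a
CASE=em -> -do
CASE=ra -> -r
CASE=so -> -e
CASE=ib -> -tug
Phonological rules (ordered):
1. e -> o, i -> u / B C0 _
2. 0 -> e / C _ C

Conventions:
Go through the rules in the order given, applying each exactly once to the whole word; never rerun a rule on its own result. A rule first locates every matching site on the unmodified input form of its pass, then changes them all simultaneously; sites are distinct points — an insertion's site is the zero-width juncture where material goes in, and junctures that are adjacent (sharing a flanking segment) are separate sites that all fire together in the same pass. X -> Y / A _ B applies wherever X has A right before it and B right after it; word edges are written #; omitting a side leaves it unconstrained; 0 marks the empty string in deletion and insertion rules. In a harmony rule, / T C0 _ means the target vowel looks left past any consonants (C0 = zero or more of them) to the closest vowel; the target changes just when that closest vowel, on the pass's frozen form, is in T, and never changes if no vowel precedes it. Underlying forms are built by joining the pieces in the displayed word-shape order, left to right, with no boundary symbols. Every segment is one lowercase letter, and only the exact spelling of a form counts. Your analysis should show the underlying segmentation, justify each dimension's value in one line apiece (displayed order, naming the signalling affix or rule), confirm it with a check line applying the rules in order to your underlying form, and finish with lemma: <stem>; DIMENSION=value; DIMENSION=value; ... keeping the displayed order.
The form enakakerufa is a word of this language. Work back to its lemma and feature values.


underlying: enak-a-kru-fa
POLE=ib - signalled by the affix -kru
GRD=zo - signalled by the affix -fa
CASE=du - signalled by the affix -a
check: enakakrufa -> enakakrufa -> enakakerufa
lemma: enak; POLE=ib; GRD=zo; CASE=du


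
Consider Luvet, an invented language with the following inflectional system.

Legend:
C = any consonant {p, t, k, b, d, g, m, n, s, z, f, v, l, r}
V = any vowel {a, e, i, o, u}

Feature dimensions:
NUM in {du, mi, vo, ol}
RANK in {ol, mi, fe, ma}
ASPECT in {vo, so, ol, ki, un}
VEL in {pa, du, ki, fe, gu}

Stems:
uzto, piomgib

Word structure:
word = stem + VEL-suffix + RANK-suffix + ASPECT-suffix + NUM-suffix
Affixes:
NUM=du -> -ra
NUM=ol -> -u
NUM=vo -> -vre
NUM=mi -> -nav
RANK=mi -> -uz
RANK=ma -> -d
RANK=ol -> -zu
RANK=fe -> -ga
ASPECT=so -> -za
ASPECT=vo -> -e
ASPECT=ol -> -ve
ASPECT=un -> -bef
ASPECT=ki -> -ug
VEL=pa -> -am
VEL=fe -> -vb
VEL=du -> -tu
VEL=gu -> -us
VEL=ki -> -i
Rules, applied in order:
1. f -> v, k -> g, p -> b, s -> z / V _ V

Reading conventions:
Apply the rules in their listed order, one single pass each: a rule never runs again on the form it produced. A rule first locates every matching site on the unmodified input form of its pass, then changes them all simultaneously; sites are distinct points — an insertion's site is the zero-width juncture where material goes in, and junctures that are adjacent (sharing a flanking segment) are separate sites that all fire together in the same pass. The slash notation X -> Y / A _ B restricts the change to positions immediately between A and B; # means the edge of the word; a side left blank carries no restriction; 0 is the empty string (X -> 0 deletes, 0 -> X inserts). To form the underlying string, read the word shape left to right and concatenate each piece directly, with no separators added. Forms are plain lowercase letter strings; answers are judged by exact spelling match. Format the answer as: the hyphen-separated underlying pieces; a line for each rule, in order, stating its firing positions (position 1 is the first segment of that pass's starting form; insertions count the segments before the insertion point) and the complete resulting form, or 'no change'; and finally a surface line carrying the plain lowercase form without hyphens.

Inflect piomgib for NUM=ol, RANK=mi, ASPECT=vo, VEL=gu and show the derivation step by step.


underlying: piomgib-us-uz-e-u
1. f -> v, k -> g, p -> b, s -> z / V _ V: fires at position(s) 9: piomgibuzuzeu
surface: piomgibuzuzeu


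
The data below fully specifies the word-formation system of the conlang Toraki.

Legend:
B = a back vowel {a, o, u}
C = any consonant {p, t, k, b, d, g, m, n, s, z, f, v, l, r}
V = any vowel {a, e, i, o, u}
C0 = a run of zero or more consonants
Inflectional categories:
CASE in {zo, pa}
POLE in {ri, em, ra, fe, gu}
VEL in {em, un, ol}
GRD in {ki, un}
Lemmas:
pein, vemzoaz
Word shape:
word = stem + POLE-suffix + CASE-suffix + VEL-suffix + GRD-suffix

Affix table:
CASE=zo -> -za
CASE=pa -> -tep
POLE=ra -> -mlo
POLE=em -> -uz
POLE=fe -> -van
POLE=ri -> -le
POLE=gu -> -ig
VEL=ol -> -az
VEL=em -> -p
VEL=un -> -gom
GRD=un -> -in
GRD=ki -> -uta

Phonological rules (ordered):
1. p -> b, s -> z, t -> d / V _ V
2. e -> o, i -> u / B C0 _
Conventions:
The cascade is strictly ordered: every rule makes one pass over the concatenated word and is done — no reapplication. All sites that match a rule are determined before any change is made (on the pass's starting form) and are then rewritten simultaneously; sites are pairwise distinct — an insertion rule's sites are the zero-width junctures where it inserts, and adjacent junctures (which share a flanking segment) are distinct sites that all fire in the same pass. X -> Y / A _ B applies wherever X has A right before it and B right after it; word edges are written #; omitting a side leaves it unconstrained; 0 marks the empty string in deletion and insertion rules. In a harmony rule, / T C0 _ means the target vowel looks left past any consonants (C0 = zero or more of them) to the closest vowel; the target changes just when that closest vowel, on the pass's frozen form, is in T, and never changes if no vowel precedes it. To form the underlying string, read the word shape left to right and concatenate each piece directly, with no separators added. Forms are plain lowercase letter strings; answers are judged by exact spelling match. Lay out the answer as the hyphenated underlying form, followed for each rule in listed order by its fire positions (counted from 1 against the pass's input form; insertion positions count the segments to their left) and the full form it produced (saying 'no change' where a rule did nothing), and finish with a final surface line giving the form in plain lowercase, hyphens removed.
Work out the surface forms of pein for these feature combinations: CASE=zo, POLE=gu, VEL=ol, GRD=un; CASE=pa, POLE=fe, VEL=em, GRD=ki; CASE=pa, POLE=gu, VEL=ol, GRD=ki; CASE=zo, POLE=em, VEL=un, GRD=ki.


cell CASE=zo, POLE=gu, VEL=ol, GRD=un:
underlying: pein-ig-za-az-in
1. p -> b, s -> z, t -> d / V _ V: no change
2. e -> o, i -> u / B C0 _: fires at position(s) 11: peinigzaazun
surface: peinigzaazun

cell CASE=pa, POLE=fe, VEL=em, GRD=ki:
underlying: pein-van-tep-p-uta
1. p -> b, s -> z, t -> d / V _ V: fires at position(s) 13: peinvanteppuda
2. e -> o, i -> u / B C0 _: fires at position(s) 9: peinvantoppuda
surface: peinvantoppuda

cell CASE=pa, POLE=gu, VEL=ol, GRD=ki:
underlying: pein-ig-tep-az-uta
1. p -> b, s -> z, t -> d / V _ V: fires at position(s) 9, 13: peinigtebazuda
2. e -> o, i -> u / B C0 _: no change
surface: peinigtebazuda

cell CASE=zo, POLE=em, VEL=un, GRD=ki:
underlying: pein-uz-za-gom-uta
1. p -> b, s -> z, t -> d / V _ V: fires at position(s) 13: peinuzzagomuda
2. e -> o, i -> u / B C0 _: no change
surface: peinuzzagomuda


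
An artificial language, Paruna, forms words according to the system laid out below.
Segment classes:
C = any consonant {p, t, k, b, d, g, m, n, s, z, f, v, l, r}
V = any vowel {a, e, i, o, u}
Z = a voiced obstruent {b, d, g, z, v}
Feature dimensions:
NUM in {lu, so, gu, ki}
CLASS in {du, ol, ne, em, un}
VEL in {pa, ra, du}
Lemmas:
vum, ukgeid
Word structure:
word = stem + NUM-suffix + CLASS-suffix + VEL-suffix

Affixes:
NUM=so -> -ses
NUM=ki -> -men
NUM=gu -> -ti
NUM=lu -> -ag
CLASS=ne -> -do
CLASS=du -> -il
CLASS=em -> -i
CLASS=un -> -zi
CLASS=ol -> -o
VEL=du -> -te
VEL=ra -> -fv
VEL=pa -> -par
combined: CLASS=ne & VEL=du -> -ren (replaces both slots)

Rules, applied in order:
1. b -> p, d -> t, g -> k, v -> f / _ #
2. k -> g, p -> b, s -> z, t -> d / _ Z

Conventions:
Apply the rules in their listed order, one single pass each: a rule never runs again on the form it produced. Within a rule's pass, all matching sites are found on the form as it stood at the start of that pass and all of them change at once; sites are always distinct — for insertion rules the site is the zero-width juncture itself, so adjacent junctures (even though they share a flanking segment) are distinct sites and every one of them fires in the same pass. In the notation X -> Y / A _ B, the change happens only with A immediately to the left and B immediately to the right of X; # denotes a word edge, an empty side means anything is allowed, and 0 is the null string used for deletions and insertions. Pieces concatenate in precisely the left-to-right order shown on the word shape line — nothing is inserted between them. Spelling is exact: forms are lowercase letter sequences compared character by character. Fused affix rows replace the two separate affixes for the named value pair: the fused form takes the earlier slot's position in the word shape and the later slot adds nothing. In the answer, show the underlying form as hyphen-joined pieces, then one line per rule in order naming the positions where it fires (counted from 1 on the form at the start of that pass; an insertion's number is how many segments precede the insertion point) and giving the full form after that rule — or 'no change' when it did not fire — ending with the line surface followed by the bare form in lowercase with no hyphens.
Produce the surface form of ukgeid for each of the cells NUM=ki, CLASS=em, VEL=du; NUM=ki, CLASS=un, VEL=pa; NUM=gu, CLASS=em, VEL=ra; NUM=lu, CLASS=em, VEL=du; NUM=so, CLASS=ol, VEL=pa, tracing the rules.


cell NUM=ki, CLASS=em, VEL=du:
underlying: ukgeid-men-i-te
1. b -> p, d -> t, g -> k, v -> f / _ #: no change
2. k -> g, p -> b, s -> z, t -> d / _ Z: fires at position(s) 2: uggeidmenite
surface: uggeidmenite

cell NUM=ki, CLASS=un, VEL=pa:
underlying: ukgeid-men-zi-par
1. b -> p, d -> t, g -> k, v -> f / _ #: no change
2. k -> g, p -> b, s -> z, t -> d / _ Z: fires at position(s) 2: uggeidmenzipar
surface: uggeidmenzipar

cell NUM=gu, CLASS=em, VEL=ra:
underlying: ukgeid-ti-i-fv
1. b -> p, d -> t, g -> k, v -> f / _ #: fires at position(s) 11: ukgeidtiiff
2. k -> g, p -> b, s -> z, t -> d / _ Z: fires at position(s) 2: uggeidtiiff
surface: uggeidtiiff

cell NUM=lu, CLASS=em, VEL=du:
underlying: ukgeid-ag-i-te
1. b -> p, d -> t, g -> k, v -> f / _ #: no change
2. k -> g, p -> b, s -> z, t -> d / _ Z: fires at position(s) 2: uggeidagite
surface: uggeidagite

cell NUM=so, CLASS=ol, VEL=pa:
underlying: ukgeid-ses-o-par
1. b -> p, d -> t, g -> k, v -> f / _ #: no change
2. k -> g, p -> b, s -> z, t -> d / _ Z: fires at position(s) 2: uggeidsesopar
surface: uggeidsesopar
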